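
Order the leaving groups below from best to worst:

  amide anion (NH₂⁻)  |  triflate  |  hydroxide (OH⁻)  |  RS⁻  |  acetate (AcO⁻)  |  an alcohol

triflate > an alcohol > acetate (AcO⁻) > RS⁻ > hydroxide (OH⁻) > amide anion (NH₂⁻)

The more stable X⁻ (or X) is on its own — i.e. the weaker a base it is — the better a leaving group it makes.
triflate: pKₐ(CF₃SO₃H (triflic acid)) ≈ -14
an alcohol: pKₐ(R'OH₂⁺) ≈ -2.4
acetate (AcO⁻): pKₐ(CH₃COOH) ≈ 4.8
RS⁻: pKₐ(RSH (a thiol)) ≈ 10.5
hydroxide (OH⁻): pKₐ(H₂O) ≈ 15.7
amide anion (NH₂⁻): pKₐ(NH₃) ≈ 38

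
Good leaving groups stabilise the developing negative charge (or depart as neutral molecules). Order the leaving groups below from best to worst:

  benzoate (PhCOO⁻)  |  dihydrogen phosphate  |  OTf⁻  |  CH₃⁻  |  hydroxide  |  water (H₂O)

OTf⁻ > water (H₂O) > dihydrogen phosphate > benzoate (PhCOO⁻) > hydroxide > CH₃⁻

The more stable X⁻ (or X) is on its own — i.e. the weaker a base it is — the better a leaving group it makes.
OTf⁻: pKₐ(CF₃SO₃H (triflic acid)) ≈ -14
water (H₂O): pKₐ(H₃O⁺) ≈ -1.7
dihydrogen phosphate: pKₐ(H₃PO₄) ≈ 2.1
benzoate (PhCOO⁻): pKₐ(C₆H₅COOH) ≈ 4.2
hydroxide: pKₐ(H₂O) ≈ 15.7
CH₃⁻: pKₐ(CH₄) ≈ 48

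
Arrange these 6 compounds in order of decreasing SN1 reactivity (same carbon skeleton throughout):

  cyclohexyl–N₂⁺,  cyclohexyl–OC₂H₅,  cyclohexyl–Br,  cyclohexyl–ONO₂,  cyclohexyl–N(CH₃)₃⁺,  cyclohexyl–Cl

The skeletons are identical, so relative rate is governed entirely by leaving-group ability.
The more stable X⁻ (or X) is on its own — i.e. the weaker a base it is — the better a leaving group it makes.
cyclohexyl–N₂⁺ loses N₂: no meaningful conjugate acid; N₂ departs as an exceptionally stable neutral molecule
cyclohexyl–Br loses Br⁻: pKₐ(HBr) ≈ -9
cyclohexyl–Cl loses Cl⁻: pKₐ(HCl) ≈ -7
cyclohexyl–ONO₂ loses NO₃⁻: pKₐ(HNO₃) ≈ -1.3
cyclohexyl–N(CH₃)₃⁺ loses NR'₃: pKₐ(R'₃NH⁺) ≈ 10.7
cyclohexyl–OC₂H₅ loses CH₃CH₂O⁻: pKₐ(CH₃CH₂OH) ≈ 16

cyclohexyl–N₂⁺ > cyclohexyl–Br > cyclohexyl–Cl > cyclohexyl–ONO₂ > cyclohexyl–N(CH₃)₃⁺ > cyclohexyl–OC₂H₅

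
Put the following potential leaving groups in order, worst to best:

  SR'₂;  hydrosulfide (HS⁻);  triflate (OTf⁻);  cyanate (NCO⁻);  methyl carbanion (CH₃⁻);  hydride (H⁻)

methyl carbanion (CH₃⁻) < hydride (H⁻) < hydrosulfide (HS⁻) < cyanate (NCO⁻) < SR'₂ < triflate (OTf⁻)

The more stable X⁻ (or X) is on its own — i.e. the weaker a base it is — the better a leaving group it makes.
triflate (OTf⁻): pKₐ(CF₃SO₃H (triflic acid)) ≈ -14 — charge spread over three oxygens and a CF₃ group; the premier leaving group in synthesis
SR'₂: pKₐ(R'₂SH⁺) ≈ -7
cyanate (NCO⁻): pKₐ(HOCN) ≈ 3.5 — resonance between N and O
hydrosulfide (HS⁻): pKₐ(H₂S) ≈ 7
hydride (H⁻): pKₐ(H₂) ≈ 36 — extremely strong base; leaves only in special hydride-transfer contexts
methyl carbanion (CH₃⁻): pKₐ(CH₄) ≈ 48
The question asks for worst first, so the sequence is read in increasing leaving-group ability.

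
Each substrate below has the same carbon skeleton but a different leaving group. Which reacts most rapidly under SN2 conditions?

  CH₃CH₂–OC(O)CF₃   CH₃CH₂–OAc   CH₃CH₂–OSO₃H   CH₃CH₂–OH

CH₃CH₂–OSO₃H

Same R in every case — rank the leaving groups.
Leaving-group ability tracks the stability of the departed species; conjugate-acid pKₐ is the usual yardstick (lower pKₐ → better LG).
CH₃CH₂–OSO₃H loses HSO₄⁻: pKₐ(H₂SO₄) ≈ -3
CH₃CH₂–OC(O)CF₃ loses CF₃COO⁻: pKₐ(CF₃COOH) ≈ 0.2
CH₃CH₂–OAc loses AcO⁻: pKₐ(CH₃COOH) ≈ 4.8
CH₃CH₂–OH loses OH⁻: pKₐ(H₂O) ≈ 15.7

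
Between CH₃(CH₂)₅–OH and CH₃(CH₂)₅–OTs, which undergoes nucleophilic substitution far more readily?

From CH₃(CH₂)₅–OH the departing group would be OH⁻ (pKₐ(H₂O) ≈ 15.7). Strong base; essentially never leaves without prior activation.
From CH₃(CH₂)₅–OTs the leaving group is OTs⁻ (pKₐ(p-CH₃C₆H₄SO₃H (TsOH)) ≈ -2.8). Resonance-delocalised arenesulfonate.
(In practice CH₃(CH₂)₅–OTs is made from CH₃(CH₂)₅–OH by treatment with TsCl / pyridine, converting the hydroxyl into a tosylate.)

CH₃(CH₂)₅–OTs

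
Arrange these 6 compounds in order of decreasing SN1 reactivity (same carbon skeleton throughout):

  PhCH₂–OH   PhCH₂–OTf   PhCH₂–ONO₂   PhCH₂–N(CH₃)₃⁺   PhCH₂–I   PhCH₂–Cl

PhCH₂–OTf > PhCH₂–I > PhCH₂–Cl > PhCH₂–ONO₂ > PhCH₂–N(CH₃)₃⁺ > PhCH₂–OH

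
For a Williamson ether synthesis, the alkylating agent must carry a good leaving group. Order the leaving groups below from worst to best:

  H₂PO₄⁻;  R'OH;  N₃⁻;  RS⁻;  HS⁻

RS⁻ < HS⁻ < N₃⁻ < H₂PO₄⁻ < R'OH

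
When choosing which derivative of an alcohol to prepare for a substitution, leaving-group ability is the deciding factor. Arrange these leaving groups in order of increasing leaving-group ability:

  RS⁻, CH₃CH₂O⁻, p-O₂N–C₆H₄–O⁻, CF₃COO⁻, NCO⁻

CH₃CH₂O⁻ < RS⁻ < p-O₂N–C₆H₄–O⁻ < NCO⁻ < CF₃COO⁻

CF₃COO⁻: pKₐ(CF₃COOH) ≈ 0.2
NCO⁻: pKₐ(HOCN) ≈ 3.5
p-O₂N–C₆H₄–O⁻: pKₐ(p-nitrophenol) ≈ 7.2
RS⁻: pKₐ(RSH (a thiol)) ≈ 10.5
CH₃CH₂O⁻: pKₐ(CH₃CH₂OH) ≈ 16
The question asks for worst first, so the sequence is read in increasing leaving-group ability.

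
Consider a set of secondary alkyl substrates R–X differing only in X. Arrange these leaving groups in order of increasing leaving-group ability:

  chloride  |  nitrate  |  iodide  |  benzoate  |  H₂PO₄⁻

benzoate < H₂PO₄⁻ < nitrate < chloride < iodide

Leaving-group ability tracks the stability of the departed species; conjugate-acid pKₐ is the usual yardstick (lower pKₐ → better LG).
iodide: pKₐ(HI) ≈ -10 — large, highly polarisable; very weak base
chloride: pKₐ(HCl) ≈ -7
nitrate: pKₐ(HNO₃) ≈ -1.3 — resonance-delocalised over three oxygens
H₂PO₄⁻: pKₐ(H₃PO₄) ≈ 2.1 — moderate base; biological leaving group after further activation
benzoate: pKₐ(C₆H₅COOH) ≈ 4.2 — aryl carboxylate
Reversing gives the worst-to-best order requested.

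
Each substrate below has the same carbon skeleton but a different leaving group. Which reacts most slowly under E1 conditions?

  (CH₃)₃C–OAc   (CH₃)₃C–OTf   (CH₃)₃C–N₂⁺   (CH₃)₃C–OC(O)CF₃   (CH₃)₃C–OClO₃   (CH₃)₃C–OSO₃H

(CH₃)₃C–OAc

Identical carbon frameworks mean the comparison reduces to leaving-group quality.
The more stable X⁻ (or X) is on its own — i.e. the weaker a base it is — the better a leaving group it makes.
(CH₃)₃C–N₂⁺ loses N₂: no meaningful conjugate acid; N₂ departs as an exceptionally stable neutral molecule
(CH₃)₃C–OTf loses OTf⁻: pKₐ(CF₃SO₃H (triflic acid)) ≈ -14
(CH₃)₃C–OClO₃ loses ClO₄⁻: pKₐ(HClO₄) ≈ -10
(CH₃)₃C–OSO₃H loses HSO₄⁻: pKₐ(H₂SO₄) ≈ -3
(CH₃)₃C–OC(O)CF₃ loses CF₃COO⁻: pKₐ(CF₃COOH) ≈ 0.2
(CH₃)₃C–OAc loses AcO⁻: pKₐ(CH₃COOH) ≈ 4.8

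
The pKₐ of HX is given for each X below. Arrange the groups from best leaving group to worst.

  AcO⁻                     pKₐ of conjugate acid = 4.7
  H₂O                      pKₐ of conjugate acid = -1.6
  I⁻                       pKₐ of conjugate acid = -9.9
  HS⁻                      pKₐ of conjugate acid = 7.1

I⁻ > H₂O > AcO⁻ > HS⁻

Lower conjugate-acid pKₐ ⇒ weaker base ⇒ better leaving group.
Sorting by the given values: I⁻ (-9.9), H₂O (-1.6), AcO⁻ (4.7), HS⁻ (7.1).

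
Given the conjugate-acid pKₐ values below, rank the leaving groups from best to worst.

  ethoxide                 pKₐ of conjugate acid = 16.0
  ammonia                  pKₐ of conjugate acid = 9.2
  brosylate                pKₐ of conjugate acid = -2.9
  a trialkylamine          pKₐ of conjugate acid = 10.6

brosylate > ammonia > a trialkylamine > ethoxide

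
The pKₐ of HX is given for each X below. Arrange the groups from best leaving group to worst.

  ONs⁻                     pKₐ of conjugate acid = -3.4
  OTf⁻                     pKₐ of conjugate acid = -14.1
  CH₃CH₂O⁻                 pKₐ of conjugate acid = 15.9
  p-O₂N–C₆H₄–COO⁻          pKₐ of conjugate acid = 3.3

OTf⁻ > ONs⁻ > p-O₂N–C₆H₄–COO⁻ > CH₃CH₂O⁻

Lower conjugate-acid pKₐ ⇒ weaker base ⇒ better leaving group.
Sorting by the given values: OTf⁻ (-14.1), ONs⁻ (-3.4), p-O₂N–C₆H₄–COO⁻ (3.3), CH₃CH₂O⁻ (15.9).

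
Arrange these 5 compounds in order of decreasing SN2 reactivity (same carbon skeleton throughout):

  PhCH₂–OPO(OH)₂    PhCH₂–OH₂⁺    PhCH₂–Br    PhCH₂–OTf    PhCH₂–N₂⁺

The skeletons are identical, so relative rate is governed entirely by leaving-group ability.
Leaving-group ability tracks the stability of the departed species; conjugate-acid pKₐ is the usual yardstick (lower pKₐ → better LG).
PhCH₂–N₂⁺ loses N₂: no meaningful conjugate acid; N₂ departs as an exceptionally stable neutral molecule
PhCH₂–OTf loses OTf⁻: pKₐ(CF₃SO₃H (triflic acid)) ≈ -14
PhCH₂–Br loses Br⁻: pKₐ(HBr) ≈ -9
PhCH₂–OH₂⁺ loses H₂O: pKₐ(H₃O⁺) ≈ -1.7
PhCH₂–OPO(OH)₂ loses H₂PO₄⁻: pKₐ(H₃PO₄) ≈ 2.1

PhCH₂–N₂⁺ > PhCH₂–OTf > PhCH₂–Br > PhCH₂–OH₂⁺ > PhCH₂–OPO(OH)₂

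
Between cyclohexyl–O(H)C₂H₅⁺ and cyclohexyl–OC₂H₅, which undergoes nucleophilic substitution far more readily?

cyclohexyl–O(H)C₂H₅⁺

From cyclohexyl–OC₂H₅ the departing group would be CH₃CH₂O⁻ (pKₐ(CH₃CH₂OH) ≈ 16). Strong base; alkoxides do not leave unassisted.
From cyclohexyl–O(H)C₂H₅⁺ the leaving group is R'OH (pKₐ(R'OH₂⁺) ≈ -2.4). Neutral; leaves from a protonated ether (an oxonium ion, R–O(H)R'⁺).
(In practice cyclohexyl–O(H)C₂H₅⁺ is made from cyclohexyl–OC₂H₅ by protonation with concentrated HBr, allowing neutral ethanol, rather than ethoxide, to depart.)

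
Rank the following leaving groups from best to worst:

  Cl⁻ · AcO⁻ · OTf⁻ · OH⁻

OTf⁻ > Cl⁻ > AcO⁻ > OH⁻

A good leaving group is a weak base: the lower the pKₐ of its conjugate acid, the more readily it departs.
OTf⁻: pKₐ(CF₃SO₃H (triflic acid)) ≈ -14
Cl⁻: pKₐ(HCl) ≈ -7
AcO⁻: pKₐ(CH₃COOH) ≈ 4.8
OH⁻: pKₐ(H₂O) ≈ 15.7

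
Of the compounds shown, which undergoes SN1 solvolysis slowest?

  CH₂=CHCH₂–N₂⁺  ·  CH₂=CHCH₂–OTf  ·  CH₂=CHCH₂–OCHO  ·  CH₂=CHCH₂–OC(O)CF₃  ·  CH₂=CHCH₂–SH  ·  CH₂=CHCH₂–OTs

The skeletons are identical, so relative rate is governed entirely by leaving-group ability.
A good leaving group is a weak base: the lower the pKₐ of its conjugate acid, the more readily it departs.
CH₂=CHCH₂–N₂⁺ loses N₂: no meaningful conjugate acid; N₂ departs as an exceptionally stable neutral molecule
CH₂=CHCH₂–OTf loses OTf⁻: pKₐ(CF₃SO₃H (triflic acid)) ≈ -14
CH₂=CHCH₂–OTs loses OTs⁻: pKₐ(p-CH₃C₆H₄SO₃H (TsOH)) ≈ -2.8
CH₂=CHCH₂–OC(O)CF₃ loses CF₃COO⁻: pKₐ(CF₃COOH) ≈ 0.2
CH₂=CHCH₂–OCHO loses HCOO⁻: pKₐ(HCOOH) ≈ 3.8
CH₂=CHCH₂–SH loses HS⁻: pKₐ(H₂S) ≈ 7

CH₂=CHCH₂–SH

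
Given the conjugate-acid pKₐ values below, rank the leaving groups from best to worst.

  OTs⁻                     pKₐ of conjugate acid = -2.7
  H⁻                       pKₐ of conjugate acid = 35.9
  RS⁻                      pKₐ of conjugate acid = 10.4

Lower conjugate-acid pKₐ ⇒ weaker base ⇒ better leaving group.
Sorting by the given values: OTs⁻ (-2.7), RS⁻ (10.4), H⁻ (35.9).

OTs⁻ > RS⁻ > H⁻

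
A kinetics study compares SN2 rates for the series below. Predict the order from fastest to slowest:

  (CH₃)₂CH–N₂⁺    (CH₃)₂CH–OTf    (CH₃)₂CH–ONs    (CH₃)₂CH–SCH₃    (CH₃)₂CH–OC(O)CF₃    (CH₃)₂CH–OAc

(CH₃)₂CH–N₂⁺ > (CH₃)₂CH–OTf > (CH₃)₂CH–ONs > (CH₃)₂CH–OC(O)CF₃ > (CH₃)₂CH–OAc > (CH₃)₂CH–SCH₃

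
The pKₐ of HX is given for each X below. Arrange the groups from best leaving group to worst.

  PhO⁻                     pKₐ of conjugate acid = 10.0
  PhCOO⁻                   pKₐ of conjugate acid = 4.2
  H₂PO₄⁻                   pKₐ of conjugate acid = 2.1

H₂PO₄⁻ > PhCOO⁻ > PhO⁻

Lower conjugate-acid pKₐ ⇒ weaker base ⇒ better leaving group.
Sorting by the given values: H₂PO₄⁻ (2.1), PhCOO⁻ (4.2), PhO⁻ (10.0).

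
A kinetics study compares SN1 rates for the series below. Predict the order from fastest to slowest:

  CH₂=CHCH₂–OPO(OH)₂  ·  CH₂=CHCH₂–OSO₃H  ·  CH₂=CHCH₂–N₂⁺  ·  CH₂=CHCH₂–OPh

Same R in every case — rank the leaving groups.
The more stable X⁻ (or X) is on its own — i.e. the weaker a base it is — the better a leaving group it makes.
CH₂=CHCH₂–N₂⁺ loses N₂: no meaningful conjugate acid; N₂ departs as an exceptionally stable neutral molecule
CH₂=CHCH₂–OSO₃H loses HSO₄⁻: pKₐ(H₂SO₄) ≈ -3
CH₂=CHCH₂–OPO(OH)₂ loses H₂PO₄⁻: pKₐ(H₃PO₄) ≈ 2.1
CH₂=CHCH₂–OPh loses PhO⁻: pKₐ(C₆H₅OH (phenol)) ≈ 10

CH₂=CHCH₂–N₂⁺ > CH₂=CHCH₂–OSO₃H > CH₂=CHCH₂–OPO(OH)₂ > CH₂=CHCH₂–OPh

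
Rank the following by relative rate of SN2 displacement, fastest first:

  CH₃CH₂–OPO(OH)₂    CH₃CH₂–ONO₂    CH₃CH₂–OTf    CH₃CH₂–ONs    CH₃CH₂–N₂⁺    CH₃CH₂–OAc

CH₃CH₂–N₂⁺ > CH₃CH₂–OTf > CH₃CH₂–ONs > CH₃CH₂–ONO₂ > CH₃CH₂–OPO(OH)₂ > CH₃CH₂–OAc

Identical carbon frameworks mean the comparison reduces to leaving-group quality.
Leaving-group ability tracks the stability of the departed species; conjugate-acid pKₐ is the usual yardstick (lower pKₐ → better LG).
CH₃CH₂–N₂⁺ loses N₂: no meaningful conjugate acid; N₂ departs as an exceptionally stable neutral molecule
CH₃CH₂–OTf loses OTf⁻: pKₐ(CF₃SO₃H (triflic acid)) ≈ -14
CH₃CH₂–ONs loses ONs⁻: pKₐ(p-O₂NC₆H₄SO₃H) ≈ -3.5
CH₃CH₂–ONO₂ loses NO₃⁻: pKₐ(HNO₃) ≈ -1.3
CH₃CH₂–OPO(OH)₂ loses H₂PO₄⁻: pKₐ(H₃PO₄) ≈ 2.1
CH₃CH₂–OAc loses AcO⁻: pKₐ(CH₃COOH) ≈ 4.8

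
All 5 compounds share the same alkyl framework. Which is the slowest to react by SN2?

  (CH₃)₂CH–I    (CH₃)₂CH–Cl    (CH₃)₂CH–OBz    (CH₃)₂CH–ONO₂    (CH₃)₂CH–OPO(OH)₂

Identical carbon frameworks mean the comparison reduces to leaving-group quality.
A good leaving group is a weak base: the lower the pKₐ of its conjugate acid, the more readily it departs.
(CH₃)₂CH–I loses I⁻: pKₐ(HI) ≈ -10
(CH₃)₂CH–Cl loses Cl⁻: pKₐ(HCl) ≈ -7
(CH₃)₂CH–ONO₂ loses NO₃⁻: pKₐ(HNO₃) ≈ -1.3
(CH₃)₂CH–OPO(OH)₂ loses H₂PO₄⁻: pKₐ(H₃PO₄) ≈ 2.1
(CH₃)₂CH–OBz loses PhCOO⁻: pKₐ(C₆H₅COOH) ≈ 4.2

(CH₃)₂CH–OBz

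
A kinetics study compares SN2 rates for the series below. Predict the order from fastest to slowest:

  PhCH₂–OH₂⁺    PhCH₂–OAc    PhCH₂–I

Same R in every case — rank the leaving groups.
Leaving-group ability tracks the stability of the departed species; conjugate-acid pKₐ is the usual yardstick (lower pKₐ → better LG).
PhCH₂–I loses I⁻: pKₐ(HI) ≈ -10
PhCH₂–OH₂⁺ loses H₂O: pKₐ(H₃O⁺) ≈ -1.7
PhCH₂–OAc loses AcO⁻: pKₐ(CH₃COOH) ≈ 4.8

PhCH₂–I > PhCH₂–OH₂⁺ > PhCH₂–OAc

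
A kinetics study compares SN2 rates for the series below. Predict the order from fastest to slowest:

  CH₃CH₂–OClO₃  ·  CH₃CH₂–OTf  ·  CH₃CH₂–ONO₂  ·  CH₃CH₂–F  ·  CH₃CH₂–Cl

Identical carbon frameworks mean the comparison reduces to leaving-group quality.
The more stable X⁻ (or X) is on its own — i.e. the weaker a base it is — the better a leaving group it makes.
CH₃CH₂–OTf loses OTf⁻: pKₐ(CF₃SO₃H (triflic acid)) ≈ -14
CH₃CH₂–OClO₃ loses ClO₄⁻: pKₐ(HClO₄) ≈ -10
CH₃CH₂–Cl loses Cl⁻: pKₐ(HCl) ≈ -7
CH₃CH₂–ONO₂ loses NO₃⁻: pKₐ(HNO₃) ≈ -1.3
CH₃CH₂–F loses F⁻: pKₐ(HF) ≈ 3.2

CH₃CH₂–OTf > CH₃CH₂–OClO₃ > CH₃CH₂–Cl > CH₃CH₂–ONO₂ > CH₃CH₂–F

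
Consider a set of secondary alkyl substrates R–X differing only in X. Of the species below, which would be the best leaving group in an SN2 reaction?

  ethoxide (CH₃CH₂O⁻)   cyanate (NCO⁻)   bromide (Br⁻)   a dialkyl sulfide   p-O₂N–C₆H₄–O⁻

bromide (Br⁻)

Leaving-group ability tracks the stability of the departed species; conjugate-acid pKₐ is the usual yardstick (lower pKₐ → better LG).
bromide (Br⁻): pKₐ(HBr) ≈ -9
a dialkyl sulfide: pKₐ(R'₂SH⁺) ≈ -7
cyanate (NCO⁻): pKₐ(HOCN) ≈ 3.5
p-O₂N–C₆H₄–O⁻: pKₐ(p-nitrophenol) ≈ 7.2
ethoxide (CH₃CH₂O⁻): pKₐ(CH₃CH₂OH) ≈ 16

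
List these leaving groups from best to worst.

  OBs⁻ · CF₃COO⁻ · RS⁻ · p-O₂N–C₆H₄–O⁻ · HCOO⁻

OBs⁻ > CF₃COO⁻ > HCOO⁻ > p-O₂N–C₆H₄–O⁻ > RS⁻

The more stable X⁻ (or X) is on its own — i.e. the weaker a base it is — the better a leaving group it makes.
OBs⁻: pKₐ(p-BrC₆H₄SO₃H) ≈ -2.8
CF₃COO⁻: pKₐ(CF₃COOH) ≈ 0.2 — strongly electron-withdrawing CF₃ stabilises the carboxylate
HCOO⁻: pKₐ(HCOOH) ≈ 3.8
p-O₂N–C₆H₄–O⁻: pKₐ(p-nitrophenol) ≈ 7.2
RS⁻: pKₐ(RSH (a thiol)) ≈ 10.5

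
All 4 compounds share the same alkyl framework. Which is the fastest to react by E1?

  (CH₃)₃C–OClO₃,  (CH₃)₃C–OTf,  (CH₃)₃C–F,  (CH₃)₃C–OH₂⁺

(CH₃)₃C–OTf

Identical carbon frameworks mean the comparison reduces to leaving-group quality.
Rank by basicity of the departing species: weakest base leaves most easily.
(CH₃)₃C–OTf loses OTf⁻: pKₐ(CF₃SO₃H (triflic acid)) ≈ -14
(CH₃)₃C–OClO₃ loses ClO₄⁻: pKₐ(HClO₄) ≈ -10
(CH₃)₃C–OH₂⁺ loses H₂O: pKₐ(H₃O⁺) ≈ -1.7
(CH₃)₃C–F loses F⁻: pKₐ(HF) ≈ 3.2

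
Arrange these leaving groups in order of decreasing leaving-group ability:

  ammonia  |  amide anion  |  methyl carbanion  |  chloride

chloride > ammonia > amide anion > methyl carbanion

chloride: pKₐ(HCl) ≈ -7 — moderately weak base
ammonia: pKₐ(NH₄⁺) ≈ 9.2 — neutral but moderately basic; leaves from R–NH₃⁺
amide anion: pKₐ(NH₃) ≈ 38 — extremely strong base; never a leaving group
methyl carbanion: pKₐ(CH₄) ≈ 48 — unstabilised carbanion; the worst conceivable leaving group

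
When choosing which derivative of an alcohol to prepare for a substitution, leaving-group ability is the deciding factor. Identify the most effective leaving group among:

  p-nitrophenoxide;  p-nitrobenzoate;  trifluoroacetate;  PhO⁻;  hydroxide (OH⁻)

trifluoroacetate: pKₐ(CF₃COOH) ≈ 0.2
p-nitrobenzoate: pKₐ(p-nitrobenzoic acid) ≈ 3.4
p-nitrophenoxide: pKₐ(p-nitrophenol) ≈ 7.2
PhO⁻: pKₐ(C₆H₅OH (phenol)) ≈ 10
hydroxide (OH⁻): pKₐ(H₂O) ≈ 15.7

trifluoroacetate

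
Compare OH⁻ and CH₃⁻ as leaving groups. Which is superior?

OH⁻ is the better leaving group.
pKₐ(H₂O) ≈ 15.7 versus pKₐ(CH₄) ≈ 48: OH⁻ is the much weaker base.
Strong base; essentially never leaves without prior activation.

OH⁻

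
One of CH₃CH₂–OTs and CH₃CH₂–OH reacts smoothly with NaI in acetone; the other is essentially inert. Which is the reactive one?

From CH₃CH₂–OH the departing group would be OH⁻ (pKₐ(H₂O) ≈ 15.7). Strong base; essentially never leaves without prior activation.
From CH₃CH₂–OTs the leaving group is OTs⁻ (pKₐ(p-CH₃C₆H₄SO₃H (TsOH)) ≈ -2.8). Resonance-delocalised arenesulfonate.
(In practice CH₃CH₂–OTs is made from CH₃CH₂–OH by treatment with TsCl / pyridine, converting the hydroxyl into a tosylate.)

CH₃CH₂–OTs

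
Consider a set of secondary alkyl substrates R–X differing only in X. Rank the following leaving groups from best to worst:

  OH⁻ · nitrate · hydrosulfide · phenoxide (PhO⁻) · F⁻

nitrate > F⁻ > hydrosulfide > phenoxide (PhO⁻) > OH⁻

The more stable X⁻ (or X) is on its own — i.e. the weaker a base it is — the better a leaving group it makes.
nitrate: pKₐ(HNO₃) ≈ -1.3 — resonance-delocalised over three oxygens
F⁻: pKₐ(HF) ≈ 3.2 — small and strongly basic; the poor halide leaving group
hydrosulfide: pKₐ(H₂S) ≈ 7 — larger and more polarisable than the oxygen analogue
phenoxide (PhO⁻): pKₐ(C₆H₅OH (phenol)) ≈ 10
OH⁻: pKₐ(H₂O) ≈ 15.7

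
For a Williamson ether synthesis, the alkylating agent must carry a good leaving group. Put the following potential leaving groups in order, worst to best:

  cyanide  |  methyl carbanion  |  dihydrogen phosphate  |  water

water: pKₐ(H₃O⁺) ≈ -1.7
dihydrogen phosphate: pKₐ(H₃PO₄) ≈ 2.1
cyanide: pKₐ(HCN) ≈ 9.2
methyl carbanion: pKₐ(CH₄) ≈ 48
Listed from poorest to best leaving group as asked.

methyl carbanion < cyanide < dihydrogen phosphate < water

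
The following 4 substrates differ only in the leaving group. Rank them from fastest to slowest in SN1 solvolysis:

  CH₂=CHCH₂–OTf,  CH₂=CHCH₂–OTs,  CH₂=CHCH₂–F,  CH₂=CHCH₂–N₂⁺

Identical carbon frameworks mean the comparison reduces to leaving-group quality.
Leaving-group ability tracks the stability of the departed species; conjugate-acid pKₐ is the usual yardstick (lower pKₐ → better LG).
CH₂=CHCH₂–N₂⁺ loses N₂: no meaningful conjugate acid; N₂ departs as an exceptionally stable neutral molecule
CH₂=CHCH₂–OTf loses OTf⁻: pKₐ(CF₃SO₃H (triflic acid)) ≈ -14
CH₂=CHCH₂–OTs loses OTs⁻: pKₐ(p-CH₃C₆H₄SO₃H (TsOH)) ≈ -2.8
CH₂=CHCH₂–F loses F⁻: pKₐ(HF) ≈ 3.2

CH₂=CHCH₂–N₂⁺ > CH₂=CHCH₂–OTf > CH₂=CHCH₂–OTs > CH₂=CHCH₂–F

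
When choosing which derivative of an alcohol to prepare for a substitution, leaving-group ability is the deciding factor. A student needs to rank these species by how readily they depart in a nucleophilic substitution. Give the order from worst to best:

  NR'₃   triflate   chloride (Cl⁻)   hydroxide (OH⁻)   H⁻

H⁻ < hydroxide (OH⁻) < NR'₃ < chloride (Cl⁻) < triflate

triflate: pKₐ(CF₃SO₃H (triflic acid)) ≈ -14
chloride (Cl⁻): pKₐ(HCl) ≈ -7
NR'₃: pKₐ(R'₃NH⁺) ≈ 10.7
hydroxide (OH⁻): pKₐ(H₂O) ≈ 15.7
H⁻: pKₐ(H₂) ≈ 36
Listed from poorest to best leaving group as asked.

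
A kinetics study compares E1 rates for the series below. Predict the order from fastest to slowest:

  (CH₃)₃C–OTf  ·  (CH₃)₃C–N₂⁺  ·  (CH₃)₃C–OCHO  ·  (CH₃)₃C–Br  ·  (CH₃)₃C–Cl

Identical carbon frameworks mean the comparison reduces to leaving-group quality.
Leaving-group ability tracks the stability of the departed species; conjugate-acid pKₐ is the usual yardstick (lower pKₐ → better LG).
(CH₃)₃C–N₂⁺ loses N₂: no meaningful conjugate acid; N₂ departs as an exceptionally stable neutral molecule
(CH₃)₃C–OTf loses OTf⁻: pKₐ(CF₃SO₃H (triflic acid)) ≈ -14
(CH₃)₃C–Br loses Br⁻: pKₐ(HBr) ≈ -9
(CH₃)₃C–Cl loses Cl⁻: pKₐ(HCl) ≈ -7
(CH₃)₃C–OCHO loses HCOO⁻: pKₐ(HCOOH) ≈ 3.8

(CH₃)₃C–N₂⁺ > (CH₃)₃C–OTf > (CH₃)₃C–Br > (CH₃)₃C–Cl > (CH₃)₃C–OCHO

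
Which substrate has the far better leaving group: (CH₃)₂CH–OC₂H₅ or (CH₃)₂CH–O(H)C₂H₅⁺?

(CH₃)₂CH–O(H)C₂H₅⁺

From (CH₃)₂CH–OC₂H₅ the departing group would be CH₃CH₂O⁻ (pKₐ(CH₃CH₂OH) ≈ 16). Strong base; alkoxides do not leave unassisted.
From (CH₃)₂CH–O(H)C₂H₅⁺ the leaving group is R'OH (pKₐ(R'OH₂⁺) ≈ -2.4). Neutral; leaves from a protonated ether (an oxonium ion, R–O(H)R'⁺).
(In practice (CH₃)₂CH–O(H)C₂H₅⁺ is made from (CH₃)₂CH–OC₂H₅ by protonation with concentrated HBr, allowing neutral ethanol, rather than ethoxide, to depart.)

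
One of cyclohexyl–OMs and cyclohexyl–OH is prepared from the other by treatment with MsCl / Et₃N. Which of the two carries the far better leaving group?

cyclohexyl–OMs

From cyclohexyl–OH the departing group would be OH⁻ (pKₐ(H₂O) ≈ 15.7). Strong base; essentially never leaves without prior activation.
From cyclohexyl–OMs the leaving group is OMs⁻ (pKₐ(CH₃SO₃H (MsOH)) ≈ -1.9). Resonance-delocalised alkanesulfonate.
Treatment with MsCl / Et₃N works by converting the hydroxyl into a mesylate, making cyclohexyl–OMs enormously more reactive.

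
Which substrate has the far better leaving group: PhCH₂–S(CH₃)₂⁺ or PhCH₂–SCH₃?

From PhCH₂–SCH₃ the departing group would be RS⁻ (pKₐ(RSH (a thiol)) ≈ 10.5). Moderately basic; rarely leaves without activation.
From PhCH₂–S(CH₃)₂⁺ the leaving group is SR'₂ (pKₐ(R'₂SH⁺) ≈ -7). Neutral; leaves from a sulfonium salt (R–SR'₂⁺).
(In practice PhCH₂–S(CH₃)₂⁺ is made from PhCH₂–SCH₃ by S-methylation with CH₃I, allowing neutral dimethyl sulfide, rather than methanethiolate, to depart.)

PhCH₂–S(CH₃)₂⁺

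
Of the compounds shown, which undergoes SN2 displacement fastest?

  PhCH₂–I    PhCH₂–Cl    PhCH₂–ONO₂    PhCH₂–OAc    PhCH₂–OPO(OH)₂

With the same alkyl group throughout, only the leaving group differentiates the rates.
Rank by basicity of the departing species: weakest base leaves most easily.
PhCH₂–I loses I⁻: pKₐ(HI) ≈ -10
PhCH₂–Cl loses Cl⁻: pKₐ(HCl) ≈ -7
PhCH₂–ONO₂ loses NO₃⁻: pKₐ(HNO₃) ≈ -1.3
PhCH₂–OPO(OH)₂ loses H₂PO₄⁻: pKₐ(H₃PO₄) ≈ 2.1
PhCH₂–OAc loses AcO⁻: pKₐ(CH₃COOH) ≈ 4.8

PhCH₂–I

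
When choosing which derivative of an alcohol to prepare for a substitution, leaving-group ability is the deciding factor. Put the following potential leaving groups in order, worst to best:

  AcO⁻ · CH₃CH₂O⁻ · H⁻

H⁻ < CH₃CH₂O⁻ < AcO⁻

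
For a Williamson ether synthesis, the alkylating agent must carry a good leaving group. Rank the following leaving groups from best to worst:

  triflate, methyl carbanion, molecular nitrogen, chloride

A good leaving group is a weak base: the lower the pKₐ of its conjugate acid, the more readily it departs.
molecular nitrogen: no meaningful conjugate acid; N₂ departs as an exceptionally stable neutral molecule
triflate: pKₐ(CF₃SO₃H (triflic acid)) ≈ -14 — charge spread over three oxygens and a CF₃ group; the premier leaving group in synthesis
chloride: pKₐ(HCl) ≈ -7 — moderately weak base
methyl carbanion: pKₐ(CH₄) ≈ 48 — unstabilised carbanion; the worst conceivable leaving group

molecular nitrogen > triflate > chloride > methyl carbanion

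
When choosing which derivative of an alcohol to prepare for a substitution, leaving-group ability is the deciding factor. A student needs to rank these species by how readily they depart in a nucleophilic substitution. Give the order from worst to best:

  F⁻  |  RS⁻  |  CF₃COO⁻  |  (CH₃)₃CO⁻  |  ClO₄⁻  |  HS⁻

(CH₃)₃CO⁻ < RS⁻ < HS⁻ < F⁻ < CF₃COO⁻ < ClO₄⁻

ClO₄⁻: pKₐ(HClO₄) ≈ -10
CF₃COO⁻: pKₐ(CF₃COOH) ≈ 0.2
F⁻: pKₐ(HF) ≈ 3.2
HS⁻: pKₐ(H₂S) ≈ 7
RS⁻: pKₐ(RSH (a thiol)) ≈ 10.5
(CH₃)₃CO⁻: pKₐ(t-BuOH) ≈ 18
Reversing gives the worst-to-best order requested.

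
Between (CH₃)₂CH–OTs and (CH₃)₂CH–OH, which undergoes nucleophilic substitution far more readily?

(CH₃)₂CH–OTs

From (CH₃)₂CH–OH the departing group would be OH⁻ (pKₐ(H₂O) ≈ 15.7). Strong base; essentially never leaves without prior activation.
From (CH₃)₂CH–OTs the leaving group is OTs⁻ (pKₐ(p-CH₃C₆H₄SO₃H (TsOH)) ≈ -2.8). Resonance-delocalised arenesulfonate.
(In practice (CH₃)₂CH–OTs is made from (CH₃)₂CH–OH by treatment with TsCl / pyridine, converting the hydroxyl into a tosylate.)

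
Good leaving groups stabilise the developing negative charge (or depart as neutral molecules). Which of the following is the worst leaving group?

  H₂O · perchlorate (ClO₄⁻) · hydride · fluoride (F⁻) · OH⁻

perchlorate (ClO₄⁻): pKₐ(HClO₄) ≈ -10
H₂O: pKₐ(H₃O⁺) ≈ -1.7
fluoride (F⁻): pKₐ(HF) ≈ 3.2
OH⁻: pKₐ(H₂O) ≈ 15.7
hydride: pKₐ(H₂) ≈ 36

hydride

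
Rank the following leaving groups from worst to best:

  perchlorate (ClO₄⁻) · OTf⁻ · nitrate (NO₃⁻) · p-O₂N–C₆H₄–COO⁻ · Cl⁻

OTf⁻: pKₐ(CF₃SO₃H (triflic acid)) ≈ -14 — charge spread over three oxygens and a CF₃ group; the premier leaving group in synthesis
perchlorate (ClO₄⁻): pKₐ(HClO₄) ≈ -10 — extremely weak base; rarely used for safety reasons
Cl⁻: pKₐ(HCl) ≈ -7
nitrate (NO₃⁻): pKₐ(HNO₃) ≈ -1.3 — resonance-delocalised over three oxygens
p-O₂N–C₆H₄–COO⁻: pKₐ(p-nitrobenzoic acid) ≈ 3.4
Listed from poorest to best leaving group as asked.

p-O₂N–C₆H₄–COO⁻ < nitrate (NO₃⁻) < Cl⁻ < perchlorate (ClO₄⁻) < OTf⁻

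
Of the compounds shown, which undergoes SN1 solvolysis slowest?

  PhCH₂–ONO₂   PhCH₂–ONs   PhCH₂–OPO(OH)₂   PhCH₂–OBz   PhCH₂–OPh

PhCH₂–OPh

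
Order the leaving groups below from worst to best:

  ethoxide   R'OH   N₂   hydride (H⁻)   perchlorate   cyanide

Rank by basicity of the departing species: weakest base leaves most easily.
N₂: no meaningful conjugate acid; N₂ departs as an exceptionally stable neutral molecule
perchlorate: pKₐ(HClO₄) ≈ -10
R'OH: pKₐ(R'OH₂⁺) ≈ -2.4
cyanide: pKₐ(HCN) ≈ 9.2
ethoxide: pKₐ(CH₃CH₂OH) ≈ 16
hydride (H⁻): pKₐ(H₂) ≈ 36
Reversing gives the worst-to-best order requested.

hydride (H⁻) < ethoxide < cyanide < R'OH < perchlorate < N₂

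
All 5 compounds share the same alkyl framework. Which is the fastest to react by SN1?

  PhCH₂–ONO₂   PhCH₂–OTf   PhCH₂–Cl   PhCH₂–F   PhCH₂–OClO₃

The skeletons are identical, so relative rate is governed entirely by leaving-group ability.
Rank by basicity of the departing species: weakest base leaves most easily.
PhCH₂–OTf loses OTf⁻: pKₐ(CF₃SO₃H (triflic acid)) ≈ -14
PhCH₂–OClO₃ loses ClO₄⁻: pKₐ(HClO₄) ≈ -10
PhCH₂–Cl loses Cl⁻: pKₐ(HCl) ≈ -7
PhCH₂–ONO₂ loses NO₃⁻: pKₐ(HNO₃) ≈ -1.3
PhCH₂–F loses F⁻: pKₐ(HF) ≈ 3.2

PhCH₂–OTf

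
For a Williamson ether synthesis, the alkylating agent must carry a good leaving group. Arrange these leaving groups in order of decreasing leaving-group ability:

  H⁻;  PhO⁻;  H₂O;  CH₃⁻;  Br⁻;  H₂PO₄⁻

Br⁻ > H₂O > H₂PO₄⁻ > PhO⁻ > H⁻ > CH₃⁻

Leaving-group ability tracks the stability of the departed species; conjugate-acid pKₐ is the usual yardstick (lower pKₐ → better LG).
Br⁻: pKₐ(HBr) ≈ -9
H₂O: pKₐ(H₃O⁺) ≈ -1.7
H₂PO₄⁻: pKₐ(H₃PO₄) ≈ 2.1
PhO⁻: pKₐ(C₆H₅OH (phenol)) ≈ 10
H⁻: pKₐ(H₂) ≈ 36
CH₃⁻: pKₐ(CH₄) ≈ 48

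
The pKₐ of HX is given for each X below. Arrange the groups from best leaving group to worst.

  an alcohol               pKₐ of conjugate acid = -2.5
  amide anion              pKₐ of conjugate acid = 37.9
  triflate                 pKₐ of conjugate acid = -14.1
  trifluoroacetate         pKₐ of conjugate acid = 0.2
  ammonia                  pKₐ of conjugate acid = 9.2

triflate > an alcohol > trifluoroacetate > ammonia > amide anion

Lower conjugate-acid pKₐ ⇒ weaker base ⇒ better leaving group.
Sorting by the given values: triflate (-14.1), an alcohol (-2.5), trifluoroacetate (0.2), ammonia (9.2), amide anion (37.9).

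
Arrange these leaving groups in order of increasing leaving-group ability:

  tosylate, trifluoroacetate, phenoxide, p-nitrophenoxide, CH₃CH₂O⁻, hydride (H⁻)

hydride (H⁻) < CH₃CH₂O⁻ < phenoxide < p-nitrophenoxide < trifluoroacetate < tosylate

The more stable X⁻ (or X) is on its own — i.e. the weaker a base it is — the better a leaving group it makes.
tosylate: pKₐ(p-CH₃C₆H₄SO₃H (TsOH)) ≈ -2.8
trifluoroacetate: pKₐ(CF₃COOH) ≈ 0.2 — strongly electron-withdrawing CF₃ stabilises the carboxylate
p-nitrophenoxide: pKₐ(p-nitrophenol) ≈ 7.2
phenoxide: pKₐ(C₆H₅OH (phenol)) ≈ 10 — resonance into the ring helps, but still a poor LG
CH₃CH₂O⁻: pKₐ(CH₃CH₂OH) ≈ 16 — strong base; alkoxides do not leave unassisted
hydride (H⁻): pKₐ(H₂) ≈ 36 — extremely strong base; leaves only in special hydride-transfer contexts
Reversing gives the worst-to-best order requested.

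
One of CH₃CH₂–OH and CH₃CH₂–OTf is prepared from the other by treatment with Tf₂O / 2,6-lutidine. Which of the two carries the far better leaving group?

From CH₃CH₂–OH the departing group would be OH⁻ (pKₐ(H₂O) ≈ 15.7). Strong base; essentially never leaves without prior activation.
From CH₃CH₂–OTf the leaving group is OTf⁻ (pKₐ(CF₃SO₃H (triflic acid)) ≈ -14). Charge spread over three oxygens and a CF₃ group; the premier leaving group in synthesis.
Treatment with Tf₂O / 2,6-lutidine works by converting the hydroxyl into a triflate, making CH₃CH₂–OTf enormously more reactive.

CH₃CH₂–OTf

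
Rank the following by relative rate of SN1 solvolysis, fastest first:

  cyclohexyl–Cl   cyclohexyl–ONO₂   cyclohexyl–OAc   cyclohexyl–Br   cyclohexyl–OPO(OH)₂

The skeletons are identical, so relative rate is governed entirely by leaving-group ability.
The more stable X⁻ (or X) is on its own — i.e. the weaker a base it is — the better a leaving group it makes.
cyclohexyl–Br loses Br⁻: pKₐ(HBr) ≈ -9
cyclohexyl–Cl loses Cl⁻: pKₐ(HCl) ≈ -7
cyclohexyl–ONO₂ loses NO₃⁻: pKₐ(HNO₃) ≈ -1.3
cyclohexyl–OPO(OH)₂ loses H₂PO₄⁻: pKₐ(H₃PO₄) ≈ 2.1
cyclohexyl–OAc loses AcO⁻: pKₐ(CH₃COOH) ≈ 4.8

cyclohexyl–Br > cyclohexyl–Cl > cyclohexyl–ONO₂ > cyclohexyl–OPO(OH)₂ > cyclohexyl–OAc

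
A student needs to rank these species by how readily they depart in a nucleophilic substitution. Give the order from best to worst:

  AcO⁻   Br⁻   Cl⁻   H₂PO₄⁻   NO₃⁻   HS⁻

Br⁻ > Cl⁻ > NO₃⁻ > H₂PO₄⁻ > AcO⁻ > HS⁻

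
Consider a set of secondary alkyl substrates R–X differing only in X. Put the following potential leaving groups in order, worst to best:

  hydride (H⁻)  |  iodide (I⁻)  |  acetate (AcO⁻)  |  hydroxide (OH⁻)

hydride (H⁻) < hydroxide (OH⁻) < acetate (AcO⁻) < iodide (I⁻)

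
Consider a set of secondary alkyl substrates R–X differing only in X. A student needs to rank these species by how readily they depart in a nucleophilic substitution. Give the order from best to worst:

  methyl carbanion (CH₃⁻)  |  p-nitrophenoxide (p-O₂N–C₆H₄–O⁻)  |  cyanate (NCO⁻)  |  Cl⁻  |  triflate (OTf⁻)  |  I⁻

Rank by basicity of the departing species: weakest base leaves most easily.
triflate (OTf⁻): pKₐ(CF₃SO₃H (triflic acid)) ≈ -14
I⁻: pKₐ(HI) ≈ -10
Cl⁻: pKₐ(HCl) ≈ -7
cyanate (NCO⁻): pKₐ(HOCN) ≈ 3.5
p-nitrophenoxide (p-O₂N–C₆H₄–O⁻): pKₐ(p-nitrophenol) ≈ 7.2
methyl carbanion (CH₃⁻): pKₐ(CH₄) ≈ 48

triflate (OTf⁻) > I⁻ > Cl⁻ > cyanate (NCO⁻) > p-nitrophenoxide (p-O₂N–C₆H₄–O⁻) > methyl carbanion (CH₃⁻)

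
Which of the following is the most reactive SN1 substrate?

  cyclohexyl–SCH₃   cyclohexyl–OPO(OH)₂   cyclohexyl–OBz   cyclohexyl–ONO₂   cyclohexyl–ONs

cyclohexyl–ONs

With the same alkyl group throughout, only the leaving group differentiates the rates.
The more stable X⁻ (or X) is on its own — i.e. the weaker a base it is — the better a leaving group it makes.
cyclohexyl–ONs loses ONs⁻: pKₐ(p-O₂NC₆H₄SO₃H) ≈ -3.5
cyclohexyl–ONO₂ loses NO₃⁻: pKₐ(HNO₃) ≈ -1.3
cyclohexyl–OPO(OH)₂ loses H₂PO₄⁻: pKₐ(H₃PO₄) ≈ 2.1
cyclohexyl–OBz loses PhCOO⁻: pKₐ(C₆H₅COOH) ≈ 4.2
cyclohexyl–SCH₃ loses RS⁻: pKₐ(RSH (a thiol)) ≈ 10.5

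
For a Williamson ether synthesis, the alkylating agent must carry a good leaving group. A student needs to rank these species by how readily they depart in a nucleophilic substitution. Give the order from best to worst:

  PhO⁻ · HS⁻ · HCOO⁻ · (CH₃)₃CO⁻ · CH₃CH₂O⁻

HCOO⁻ > HS⁻ > PhO⁻ > CH₃CH₂O⁻ > (CH₃)₃CO⁻

HCOO⁻: pKₐ(HCOOH) ≈ 3.8 — resonance-stabilised carboxylate
HS⁻: pKₐ(H₂S) ≈ 7 — larger and more polarisable than the oxygen analogue
PhO⁻: pKₐ(C₆H₅OH (phenol)) ≈ 10 — resonance into the ring helps, but still a poor LG
CH₃CH₂O⁻: pKₐ(CH₃CH₂OH) ≈ 16 — strong base; alkoxides do not leave unassisted
(CH₃)₃CO⁻: pKₐ(t-BuOH) ≈ 18 — bulky, strongly basic alkoxide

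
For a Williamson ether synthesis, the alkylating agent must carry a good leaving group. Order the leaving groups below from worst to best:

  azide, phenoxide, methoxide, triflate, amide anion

amide anion < methoxide < phenoxide < azide < triflate

Leaving-group ability tracks the stability of the departed species; conjugate-acid pKₐ is the usual yardstick (lower pKₐ → better LG).
triflate: pKₐ(CF₃SO₃H (triflic acid)) ≈ -14
azide: pKₐ(HN₃) ≈ 4.7
phenoxide: pKₐ(C₆H₅OH (phenol)) ≈ 10
methoxide: pKₐ(CH₃OH) ≈ 15.5
amide anion: pKₐ(NH₃) ≈ 38
The question asks for worst first, so the sequence is read in increasing leaving-group ability.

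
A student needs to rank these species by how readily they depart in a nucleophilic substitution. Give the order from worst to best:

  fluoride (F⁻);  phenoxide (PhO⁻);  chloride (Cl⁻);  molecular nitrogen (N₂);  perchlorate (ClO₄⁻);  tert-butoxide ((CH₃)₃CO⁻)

Leaving-group ability tracks the stability of the departed species; conjugate-acid pKₐ is the usual yardstick (lower pKₐ → better LG).
molecular nitrogen (N₂): no meaningful conjugate acid; N₂ departs as an exceptionally stable neutral molecule
perchlorate (ClO₄⁻): pKₐ(HClO₄) ≈ -10
chloride (Cl⁻): pKₐ(HCl) ≈ -7 — moderately weak base
fluoride (F⁻): pKₐ(HF) ≈ 3.2
phenoxide (PhO⁻): pKₐ(C₆H₅OH (phenol)) ≈ 10 — resonance into the ring helps, but still a poor LG
tert-butoxide ((CH₃)₃CO⁻): pKₐ(t-BuOH) ≈ 18 — bulky, strongly basic alkoxide
Listed from poorest to best leaving group as asked.

tert-butoxide ((CH₃)₃CO⁻) < phenoxide (PhO⁻) < fluoride (F⁻) < chloride (Cl⁻) < perchlorate (ClO₄⁻) < molecular nitrogen (N₂)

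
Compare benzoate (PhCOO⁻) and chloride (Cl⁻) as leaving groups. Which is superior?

chloride (Cl⁻) is the better leaving group.
pKₐ(HCl) ≈ -7 versus pKₐ(C₆H₅COOH) ≈ 4.2: chloride (Cl⁻) is the much weaker base.
Moderately weak base.

chloride (Cl⁻)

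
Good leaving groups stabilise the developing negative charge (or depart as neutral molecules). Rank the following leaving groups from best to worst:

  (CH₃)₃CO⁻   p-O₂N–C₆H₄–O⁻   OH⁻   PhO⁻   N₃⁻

N₃⁻ > p-O₂N–C₆H₄–O⁻ > PhO⁻ > OH⁻ > (CH₃)₃CO⁻

A good leaving group is a weak base: the lower the pKₐ of its conjugate acid, the more readily it departs.
N₃⁻: pKₐ(HN₃) ≈ 4.7
p-O₂N–C₆H₄–O⁻: pKₐ(p-nitrophenol) ≈ 7.2
PhO⁻: pKₐ(C₆H₅OH (phenol)) ≈ 10
OH⁻: pKₐ(H₂O) ≈ 15.7
(CH₃)₃CO⁻: pKₐ(t-BuOH) ≈ 18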